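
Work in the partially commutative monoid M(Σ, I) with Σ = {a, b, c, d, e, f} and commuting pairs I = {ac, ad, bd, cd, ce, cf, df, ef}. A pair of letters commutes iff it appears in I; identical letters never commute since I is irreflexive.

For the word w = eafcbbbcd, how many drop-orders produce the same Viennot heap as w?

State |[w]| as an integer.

0(e) covers ∅
1(a) covers 0:e
2(f) covers 1:a
3(c) covers ∅
4(b) covers 2:f, 3:c
5(b) covers 4:b
6(b) covers 5:b
7(c) covers 6:b
8(d) covers 0:e
floor of heap: 0:e, 3:c
completions by unplaced set U, small U first (add the entries for U minus each lowest piece of U):
  |U|=1: {7}:1  {8}:1
  |U|=2: {6,7}:1  {7,8}:2
  |U|=3: {5,6,7}:1  {6,7,8}:3
  |U|=4: {4,5,6,7}:1  {5,6,7,8}:4
  |U|=5: {2,4,5,6,7}:1  {3,4,5,6,7}:1  {4,5,6,7,8}:5
  |U|=6: {1,2,4,5,6,7}:1  {2,3,4,5,6,7}:2  {2,4,5,6,7,8}:6  {3,4,5,6,7,8}:6
  |U|=7: {1,2,3,4,5,6,7}:3  {1,2,4,5,6,7,8}:7  {2,3,4,5,6,7,8}:14
  start at 0(e): 24
  start at 3(c): 7
sum over floor = 31

31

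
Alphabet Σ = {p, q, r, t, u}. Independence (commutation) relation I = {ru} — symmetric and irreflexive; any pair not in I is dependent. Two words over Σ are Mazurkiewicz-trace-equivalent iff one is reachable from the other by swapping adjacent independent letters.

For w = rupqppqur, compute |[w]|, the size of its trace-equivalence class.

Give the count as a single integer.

4

piece 0:r — minimal
piece 1:u — minimal
piece 2:p rests on {0:r, 1:u}
piece 3:q rests on {2:p}
piece 4:p rests on {3:q}
piece 5:p rests on {4:p}
piece 6:q rests on {5:p}
piece 7:u rests on {6:q}
piece 8:r rests on {6:q}
minimal pieces: {0:r, 1:u}
ways to finish when only these pieces remain (= sum over removing one remaining piece with nothing left below it):
  1 left: {7}→1  {8}→1
  2 left: {7,8}→2
  3 left: {6,7,8}→2
  4 left: {5,6,7,8}→2
  5 left: {4,5,6,7,8}→2
  6 left: {3,4,5,6,7,8}→2
  7 left: {2,3,4,5,6,7,8}→2
  placing 0:r first → 2 extensions
  placing 1:u first → 2 extensions
total linear extensions = 4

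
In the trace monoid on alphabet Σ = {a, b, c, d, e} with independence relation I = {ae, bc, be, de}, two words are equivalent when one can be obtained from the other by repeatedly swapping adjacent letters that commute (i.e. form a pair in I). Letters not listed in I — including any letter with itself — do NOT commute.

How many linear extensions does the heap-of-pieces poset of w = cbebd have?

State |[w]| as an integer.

9

piece 0:c — minimal
piece 1:b — minimal
piece 2:e rests on {0:c}
piece 3:b rests on {1:b}
piece 4:d rests on {0:c, 3:b}
minimal pieces: {0:c, 1:b}
ways to finish when only these pieces remain (= sum over removing one remaining piece with nothing left below it):
  1 left: {2}→1  {4}→1
  2 left: {2,4}→2  {3,4}→1
  3 left: {0,2,4}→2  {1,3,4}→1  {2,3,4}→3
  placing 0:c first → 4 extensions
  placing 1:b first → 5 extensions
total linear extensions = 9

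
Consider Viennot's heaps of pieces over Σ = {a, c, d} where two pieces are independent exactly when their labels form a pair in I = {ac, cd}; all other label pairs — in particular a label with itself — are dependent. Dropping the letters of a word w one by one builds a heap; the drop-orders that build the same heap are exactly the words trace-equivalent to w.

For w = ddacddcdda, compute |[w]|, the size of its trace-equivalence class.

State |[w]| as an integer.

drop 0:d onto floor
drop 1:d onto {0:d}
drop 2:a onto {1:d}
drop 3:c onto floor
drop 4:d onto {2:a}
drop 5:d onto {4:d}
drop 6:c onto {3:c}
drop 7:d onto {5:d}
drop 8:d onto {7:d}
drop 9:a onto {8:d}
ground layer = {0:d, 3:c}
drop-orders for the pieces not yet dropped (sum over which currently-grounded one goes next):
  1 to go: {6} 1  {9} 1
  2 to go: {3,6} 1  {6,9} 2  {8,9} 1
  3 to go: {3,6,9} 3  {6,8,9} 3  {7,8,9} 1
  4 to go: {3,6,8,9} 6  {5,7,8,9} 1  {6,7,8,9} 4
  5 to go: {3,6,7,8,9} 10  {4,5,7,8,9} 1  {5,6,7,8,9} 5
  6 to go: {2,4,5,7,8,9} 1  {3,5,6,7,8,9} 15  {4,5,6,7,8,9} 6
  7 to go: {1,2,4,5,7,8,9} 1  {2,4,5,6,7,8,9} 7  {3,4,5,6,7,8,9} 21
  8 to go: {0,1,2,4,5,7,8,9} 1  {1,2,4,5,6,7,8,9} 8  {2,3,4,5,6,7,8,9} 28
  if 0:d drops first: 36 orders
  if 3:c drops first: 9 orders
heap linearizations: 45

45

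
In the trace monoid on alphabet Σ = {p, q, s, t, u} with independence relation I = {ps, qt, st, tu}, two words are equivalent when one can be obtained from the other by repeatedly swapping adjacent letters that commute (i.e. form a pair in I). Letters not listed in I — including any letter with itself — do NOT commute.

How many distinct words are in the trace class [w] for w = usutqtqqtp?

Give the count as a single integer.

84

drop 0:u onto floor
drop 1:s onto {0:u}
drop 2:u onto {1:s}
drop 3:t onto floor
drop 4:q onto {2:u}
drop 5:t onto {3:t}
drop 6:q onto {4:q}
drop 7:q onto {6:q}
drop 8:t onto {5:t}
drop 9:p onto {7:q, 8:t}
ground layer = {0:u, 3:t}
drop-orders for the pieces not yet dropped (sum over which currently-grounded one goes next):
  1 to go: {9} 1
  2 to go: {7,9} 1  {8,9} 1
  3 to go: {5,8,9} 1  {6,7,9} 1  {7,8,9} 2
  4 to go: {3,5,8,9} 1  {4,6,7,9} 1  {5,7,8,9} 3  {6,7,8,9} 3
  5 to go: {2,4,6,7,9} 1  {3,5,7,8,9} 4  {4,6,7,8,9} 4  {5,6,7,8,9} 6
  6 to go: {1,2,4,6,7,9} 1  {2,4,6,7,8,9} 5  {3,5,6,7,8,9} 10  {4,5,6,7,8,9} 10
  7 to go: {0,1,2,4,6,7,9} 1  {1,2,4,6,7,8,9} 6  {2,4,5,6,7,8,9} 15  {3,4,5,6,7,8,9} 20
  8 to go: {0,1,2,4,6,7,8,9} 7  {1,2,4,5,6,7,8,9} 21  {2,3,4,5,6,7,8,9} 35
  if 0:u drops first: 56 orders
  if 3:t drops first: 28 orders
heap linearizations: 84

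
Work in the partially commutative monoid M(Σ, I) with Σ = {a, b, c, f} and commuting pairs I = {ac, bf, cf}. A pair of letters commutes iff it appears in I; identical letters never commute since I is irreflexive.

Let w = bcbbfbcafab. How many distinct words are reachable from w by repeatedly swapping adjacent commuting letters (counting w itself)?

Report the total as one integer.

#0=b has no predecessor
#1=c depends on [0:b]
#2=b depends on [1:c]
#3=b depends on [2:b]
#4=f has no predecessor
#5=b depends on [3:b]
#6=c depends on [5:b]
#7=a depends on [4:f, 5:b]
#8=f depends on [7:a]
#9=a depends on [8:f]
#10=b depends on [6:c, 9:a]
sources: [0:b, 4:f]
N(rest) = Σ N(rest − s) over sources s of rest; N(one piece) = 1:
  size 1 → [10]=1
  size 2 → [6,10]=1  [9,10]=1
  size 3 → [6,9,10]=2  [8,9,10]=1
  size 4 → [6,8,9,10]=3  [7,8,9,10]=1
  size 5 → [4,7,8,9,10]=1  [6,7,8,9,10]=4
  size 6 → [4,6,7,8,9,10]=5  [5,6,7,8,9,10]=4
  size 7 → [3,5,6,7,8,9,10]=4  [4,5,6,7,8,9,10]=9
  size 8 → [2,3,5,6,7,8,9,10]=4  [3,4,5,6,7,8,9,10]=13
  size 9 → [1,2,3,5,6,7,8,9,10]=4  [2,3,4,5,6,7,8,9,10]=17
  first=0(b) contributes 21
  first=4(f) contributes 4
|[w]| = 25

25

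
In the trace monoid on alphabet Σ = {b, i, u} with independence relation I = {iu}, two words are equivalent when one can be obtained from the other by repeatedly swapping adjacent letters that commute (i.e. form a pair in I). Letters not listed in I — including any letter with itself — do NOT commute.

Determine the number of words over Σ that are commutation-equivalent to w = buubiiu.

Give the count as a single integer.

0(b) covers ∅
1(u) covers 0:b
2(u) covers 1:u
3(b) covers 2:u
4(i) covers 3:b
5(i) covers 4:i
6(u) covers 3:b
floor of heap: 0:b
completions by unplaced set U, small U first (add the entries for U minus each lowest piece of U):
  |U|=1: {5}:1  {6}:1
  |U|=2: {4,5}:1  {5,6}:2
  |U|=3: {4,5,6}:3
  |U|=4: {3,4,5,6}:3
  |U|=5: {2,3,4,5,6}:3
  start at 0(b): 3

3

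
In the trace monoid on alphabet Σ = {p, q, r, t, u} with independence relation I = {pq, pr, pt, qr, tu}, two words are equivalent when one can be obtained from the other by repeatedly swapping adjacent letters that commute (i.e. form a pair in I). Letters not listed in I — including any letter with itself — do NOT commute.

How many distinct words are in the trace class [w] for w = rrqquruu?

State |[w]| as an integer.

0(r) covers ∅
1(r) covers 0:r
2(q) covers ∅
3(q) covers 2:q
4(u) covers 1:r, 3:q
5(r) covers 4:u
6(u) covers 5:r
7(u) covers 6:u
floor of heap: 0:r, 2:q
completions by unplaced set U, small U first (add the entries for U minus each lowest piece of U):
  |U|=1: {7}:1
  |U|=2: {6,7}:1
  |U|=3: {5,6,7}:1
  |U|=4: {4,5,6,7}:1
  |U|=5: {1,4,5,6,7}:1  {3,4,5,6,7}:1
  |U|=6: {0,1,4,5,6,7}:1  {1,3,4,5,6,7}:2  {2,3,4,5,6,7}:1
  start at 0(r): 3
  start at 2(q): 3
sum over floor = 6

6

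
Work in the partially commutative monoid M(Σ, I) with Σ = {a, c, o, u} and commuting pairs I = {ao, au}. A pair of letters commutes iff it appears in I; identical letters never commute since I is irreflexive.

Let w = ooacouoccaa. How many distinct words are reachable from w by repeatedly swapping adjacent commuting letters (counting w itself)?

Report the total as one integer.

3

piece 0:o — minimal
piece 1:o rests on {0:o}
piece 2:a — minimal
piece 3:c rests on {1:o, 2:a}
piece 4:o rests on {3:c}
piece 5:u rests on {4:o}
piece 6:o rests on {5:u}
piece 7:c rests on {6:o}
piece 8:c rests on {7:c}
piece 9:a rests on {8:c}
piece 10:a rests on {9:a}
minimal pieces: {0:o, 2:a}
ways to finish when only these pieces remain (= sum over removing one remaining piece with nothing left below it):
  1 left: {10}→1
  2 left: {9,10}→1
  3 left: {8,9,10}→1
  4 left: {7,8,9,10}→1
  5 left: {6,7,8,9,10}→1
  6 left: {5,6,7,8,9,10}→1
  7 left: {4,5,6,7,8,9,10}→1
  8 left: {3,4,5,6,7,8,9,10}→1
  9 left: {1,3,4,5,6,7,8,9,10}→1  {2,3,4,5,6,7,8,9,10}→1
  placing 0:o first → 2 extensions
  placing 2:a first → 1 extensions
total linear extensions = 3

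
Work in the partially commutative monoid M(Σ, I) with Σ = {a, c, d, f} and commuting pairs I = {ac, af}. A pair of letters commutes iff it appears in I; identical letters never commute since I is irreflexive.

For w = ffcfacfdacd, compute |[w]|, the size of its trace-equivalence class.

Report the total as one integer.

drop 0:f onto floor
drop 1:f onto {0:f}
drop 2:c onto {1:f}
drop 3:f onto {2:c}
drop 4:a onto floor
drop 5:c onto {3:f}
drop 6:f onto {5:c}
drop 7:d onto {4:a, 6:f}
drop 8:a onto {7:d}
drop 9:c onto {7:d}
drop 10:d onto {8:a, 9:c}
ground layer = {0:f, 4:a}
drop-orders for the pieces not yet dropped (sum over which currently-grounded one goes next):
  1 to go: {10} 1
  2 to go: {8,10} 1  {9,10} 1
  3 to go: {8,9,10} 2
  4 to go: {7,8,9,10} 2
  5 to go: {4,7,8,9,10} 2  {6,7,8,9,10} 2
  6 to go: {4,6,7,8,9,10} 4  {5,6,7,8,9,10} 2
  7 to go: {3,5,6,7,8,9,10} 2  {4,5,6,7,8,9,10} 6
  8 to go: {2,3,5,6,7,8,9,10} 2  {3,4,5,6,7,8,9,10} 8
  9 to go: {1,2,3,5,6,7,8,9,10} 2  {2,3,4,5,6,7,8,9,10} 10
  if 0:f drops first: 12 orders
  if 4:a drops first: 2 orders
heap linearizations: 14

14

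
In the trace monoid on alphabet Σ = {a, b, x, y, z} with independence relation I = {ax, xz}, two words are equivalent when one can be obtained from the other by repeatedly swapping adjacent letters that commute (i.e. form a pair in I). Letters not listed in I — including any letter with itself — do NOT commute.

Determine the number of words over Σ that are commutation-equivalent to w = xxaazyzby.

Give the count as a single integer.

drop 0:x onto floor
drop 1:x onto {0:x}
drop 2:a onto floor
drop 3:a onto {2:a}
drop 4:z onto {3:a}
drop 5:y onto {1:x, 4:z}
drop 6:z onto {5:y}
drop 7:b onto {6:z}
drop 8:y onto {7:b}
ground layer = {0:x, 2:a}
drop-orders for the pieces not yet dropped (sum over which currently-grounded one goes next):
  1 to go: {8} 1
  2 to go: {7,8} 1
  3 to go: {6,7,8} 1
  4 to go: {5,6,7,8} 1
  5 to go: {1,5,6,7,8} 1  {4,5,6,7,8} 1
  6 to go: {0,1,5,6,7,8} 1  {1,4,5,6,7,8} 2  {3,4,5,6,7,8} 1
  7 to go: {0,1,4,5,6,7,8} 3  {1,3,4,5,6,7,8} 3  {2,3,4,5,6,7,8} 1
  if 0:x drops first: 4 orders
  if 2:a drops first: 6 orders
heap linearizations: 10

10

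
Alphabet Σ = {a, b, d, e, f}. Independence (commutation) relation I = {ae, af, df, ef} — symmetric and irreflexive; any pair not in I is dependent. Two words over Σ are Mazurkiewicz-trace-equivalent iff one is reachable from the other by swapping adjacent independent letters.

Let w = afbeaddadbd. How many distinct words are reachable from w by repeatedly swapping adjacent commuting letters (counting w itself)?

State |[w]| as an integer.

4

drop 0:a onto floor
drop 1:f onto floor
drop 2:b onto {0:a, 1:f}
drop 3:e onto {2:b}
drop 4:a onto {2:b}
drop 5:d onto {3:e, 4:a}
drop 6:d onto {5:d}
drop 7:a onto {6:d}
drop 8:d onto {7:a}
drop 9:b onto {8:d}
drop 10:d onto {9:b}
ground layer = {0:a, 1:f}
drop-orders for the pieces not yet dropped (sum over which currently-grounded one goes next):
  1 to go: {10} 1
  2 to go: {9,10} 1
  3 to go: {8,9,10} 1
  4 to go: {7,8,9,10} 1
  5 to go: {6,7,8,9,10} 1
  6 to go: {5,6,7,8,9,10} 1
  7 to go: {3,5,6,7,8,9,10} 1  {4,5,6,7,8,9,10} 1
  8 to go: {3,4,5,6,7,8,9,10} 2
  9 to go: {2,3,4,5,6,7,8,9,10} 2
  if 0:a drops first: 2 orders
  if 1:f drops first: 2 orders
heap linearizations: 4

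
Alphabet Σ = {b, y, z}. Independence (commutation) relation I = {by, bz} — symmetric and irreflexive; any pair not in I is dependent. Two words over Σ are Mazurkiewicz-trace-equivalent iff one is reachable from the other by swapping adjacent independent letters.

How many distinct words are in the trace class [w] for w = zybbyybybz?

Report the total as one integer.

drop 0:z onto floor
drop 1:y onto {0:z}
drop 2:b onto floor
drop 3:b onto {2:b}
drop 4:y onto {1:y}
drop 5:y onto {4:y}
drop 6:b onto {3:b}
drop 7:y onto {5:y}
drop 8:b onto {6:b}
drop 9:z onto {7:y}
ground layer = {0:z, 2:b}
drop-orders for the pieces not yet dropped (sum over which currently-grounded one goes next):
  1 to go: {8} 1  {9} 1
  2 to go: {6,8} 1  {7,9} 1  {8,9} 2
  3 to go: {3,6,8} 1  {5,7,9} 1  {6,8,9} 3  {7,8,9} 3
  4 to go: {2,3,6,8} 1  {3,6,8,9} 4  {4,5,7,9} 1  {5,7,8,9} 4  {6,7,8,9} 6
  5 to go: {1,4,5,7,9} 1  {2,3,6,8,9} 5  {3,6,7,8,9} 10  {4,5,7,8,9} 5  {5,6,7,8,9} 10
  6 to go: {0,1,4,5,7,9} 1  {1,4,5,7,8,9} 6  {2,3,6,7,8,9} 15  {3,5,6,7,8,9} 20  {4,5,6,7,8,9} 15
  7 to go: {0,1,4,5,7,8,9} 7  {1,4,5,6,7,8,9} 21  {2,3,5,6,7,8,9} 35  {3,4,5,6,7,8,9} 35
  8 to go: {0,1,4,5,6,7,8,9} 28  {1,3,4,5,6,7,8,9} 56  {2,3,4,5,6,7,8,9} 70
  if 0:z drops first: 126 orders
  if 2:b drops first: 84 orders
heap linearizations: 210

210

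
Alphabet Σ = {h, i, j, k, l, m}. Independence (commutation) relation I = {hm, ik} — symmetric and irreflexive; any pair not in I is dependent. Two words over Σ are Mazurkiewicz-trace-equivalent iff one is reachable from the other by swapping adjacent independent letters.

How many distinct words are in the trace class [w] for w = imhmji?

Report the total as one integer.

piece 0:i — minimal
piece 1:m rests on {0:i}
piece 2:h rests on {0:i}
piece 3:m rests on {1:m}
piece 4:j rests on {2:h, 3:m}
piece 5:i rests on {4:j}
minimal pieces: {0:i}
ways to finish when only these pieces remain (= sum over removing one remaining piece with nothing left below it):
  1 left: {5}→1
  2 left: {4,5}→1
  3 left: {2,4,5}→1  {3,4,5}→1
  4 left: {1,3,4,5}→1  {2,3,4,5}→2
  placing 0:i first → 3 extensions

3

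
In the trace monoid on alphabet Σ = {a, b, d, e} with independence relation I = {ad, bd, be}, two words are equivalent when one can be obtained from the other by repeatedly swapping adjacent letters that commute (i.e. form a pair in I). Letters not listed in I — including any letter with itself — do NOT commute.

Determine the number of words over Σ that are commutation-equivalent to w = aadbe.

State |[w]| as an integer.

drop 0:a onto floor
drop 1:a onto {0:a}
drop 2:d onto floor
drop 3:b onto {1:a}
drop 4:e onto {1:a, 2:d}
ground layer = {0:a, 2:d}
drop-orders for the pieces not yet dropped (sum over which currently-grounded one goes next):
  1 to go: {3} 1  {4} 1
  2 to go: {2,4} 1  {3,4} 2
  3 to go: {1,3,4} 2  {2,3,4} 3
  if 0:a drops first: 5 orders
  if 2:d drops first: 2 orders
heap linearizations: 7

7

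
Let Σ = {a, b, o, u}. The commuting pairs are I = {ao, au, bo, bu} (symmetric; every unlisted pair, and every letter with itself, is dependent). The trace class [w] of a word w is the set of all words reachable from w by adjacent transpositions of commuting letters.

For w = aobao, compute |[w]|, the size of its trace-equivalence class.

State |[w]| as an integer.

10

#0=a has no predecessor
#1=o has no predecessor
#2=b depends on [0:a]
#3=a depends on [2:b]
#4=o depends on [1:o]
sources: [0:a, 1:o]
N(rest) = Σ N(rest − s) over sources s of rest; N(one piece) = 1:
  size 1 → [3]=1  [4]=1
  size 2 → [1,4]=1  [2,3]=1  [3,4]=2
  size 3 → [0,2,3]=1  [1,3,4]=3  [2,3,4]=3
  first=0(a) contributes 6
  first=1(o) contributes 4
|[w]| = 10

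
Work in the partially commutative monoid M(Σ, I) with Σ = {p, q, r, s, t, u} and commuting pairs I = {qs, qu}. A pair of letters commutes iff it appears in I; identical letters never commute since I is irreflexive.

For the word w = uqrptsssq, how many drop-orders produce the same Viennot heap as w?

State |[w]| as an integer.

0(u) covers ∅
1(q) covers ∅
2(r) covers 0:u, 1:q
3(p) covers 2:r
4(t) covers 3:p
5(s) covers 4:t
6(s) covers 5:s
7(s) covers 6:s
8(q) covers 4:t
floor of heap: 0:u, 1:q
completions by unplaced set U, small U first (add the entries for U minus each lowest piece of U):
  |U|=1: {7}:1  {8}:1
  |U|=2: {6,7}:1  {7,8}:2
  |U|=3: {5,6,7}:1  {6,7,8}:3
  |U|=4: {5,6,7,8}:4
  |U|=5: {4,5,6,7,8}:4
  |U|=6: {3,4,5,6,7,8}:4
  |U|=7: {2,3,4,5,6,7,8}:4
  start at 0(u): 4
  start at 1(q): 4
sum over floor = 8

8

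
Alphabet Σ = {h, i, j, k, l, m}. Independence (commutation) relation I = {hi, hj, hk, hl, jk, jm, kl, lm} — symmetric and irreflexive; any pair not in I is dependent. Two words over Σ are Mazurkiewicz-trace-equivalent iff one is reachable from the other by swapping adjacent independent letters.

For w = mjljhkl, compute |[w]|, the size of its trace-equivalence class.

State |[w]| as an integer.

piece 0:m — minimal
piece 1:j — minimal
piece 2:l rests on {1:j}
piece 3:j rests on {2:l}
piece 4:h rests on {0:m}
piece 5:k rests on {0:m}
piece 6:l rests on {3:j}
minimal pieces: {0:m, 1:j}
ways to finish when only these pieces remain (= sum over removing one remaining piece with nothing left below it):
  1 left: {4}→1  {5}→1  {6}→1
  2 left: {3,6}→1  {4,5}→2  {4,6}→2  {5,6}→2
  3 left: {0,4,5}→2  {2,3,6}→1  {3,4,6}→3  {3,5,6}→3  {4,5,6}→6
  4 left: {0,4,5,6}→8  {1,2,3,6}→1  {2,3,4,6}→4  {2,3,5,6}→4  {3,4,5,6}→12
  5 left: {0,3,4,5,6}→20  {1,2,3,4,6}→5  {1,2,3,5,6}→5  {2,3,4,5,6}→20
  placing 0:m first → 30 extensions
  placing 1:j first → 40 extensions
total linear extensions = 70

70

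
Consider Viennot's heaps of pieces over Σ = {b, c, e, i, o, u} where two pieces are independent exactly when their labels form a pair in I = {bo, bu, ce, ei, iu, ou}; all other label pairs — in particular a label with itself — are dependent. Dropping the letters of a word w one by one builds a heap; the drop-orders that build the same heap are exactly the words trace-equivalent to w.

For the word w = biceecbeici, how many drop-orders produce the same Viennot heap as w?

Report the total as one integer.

#0=b has no predecessor
#1=i depends on [0:b]
#2=c depends on [1:i]
#3=e depends on [0:b]
#4=e depends on [3:e]
#5=c depends on [2:c]
#6=b depends on [4:e, 5:c]
#7=e depends on [6:b]
#8=i depends on [6:b]
#9=c depends on [8:i]
#10=i depends on [9:c]
sources: [0:b]
N(rest) = Σ N(rest − s) over sources s of rest; N(one piece) = 1:
  size 1 → [7]=1  [10]=1
  size 2 → [7,10]=2  [9,10]=1
  size 3 → [7,9,10]=3  [8,9,10]=1
  size 4 → [7,8,9,10]=4
  size 5 → [6,7,8,9,10]=4
  size 6 → [4,6,7,8,9,10]=4  [5,6,7,8,9,10]=4
  size 7 → [2,5,6,7,8,9,10]=4  [3,4,6,7,8,9,10]=4  [4,5,6,7,8,9,10]=8
  size 8 → [1,2,5,6,7,8,9,10]=4  [2,4,5,6,7,8,9,10]=12  [3,4,5,6,7,8,9,10]=12
  size 9 → [1,2,4,5,6,7,8,9,10]=16  [2,3,4,5,6,7,8,9,10]=24
  first=0(b) contributes 40

40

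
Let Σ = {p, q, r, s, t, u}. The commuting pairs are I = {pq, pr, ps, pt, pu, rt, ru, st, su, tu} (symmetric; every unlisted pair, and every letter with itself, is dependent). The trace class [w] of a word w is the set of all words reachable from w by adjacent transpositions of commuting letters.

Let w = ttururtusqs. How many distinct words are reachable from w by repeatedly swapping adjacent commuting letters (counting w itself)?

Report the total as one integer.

0(t) covers ∅
1(t) covers 0:t
2(u) covers ∅
3(r) covers ∅
4(u) covers 2:u
5(r) covers 3:r
6(t) covers 1:t
7(u) covers 4:u
8(s) covers 5:r
9(q) covers 6:t, 7:u, 8:s
10(s) covers 9:q
floor of heap: 0:t, 2:u, 3:r
completions by unplaced set U, small U first (add the entries for U minus each lowest piece of U):
  |U|=1: {10}:1
  |U|=2: {9,10}:1
  |U|=3: {6,9,10}:1  {7,9,10}:1  {8,9,10}:1
  |U|=4: {1,6,9,10}:1  {4,7,9,10}:1  {5,8,9,10}:1  {6,7,9,10}:2  {6,8,9,10}:2  {7,8,9,10}:2
  |U|=5: {0,1,6,9,10}:1  {1,6,7,9,10}:3  {1,6,8,9,10}:3  {2,4,7,9,10}:1  {3,5,8,9,10}:1  {4,6,7,9,10}:3  {4,7,8,9,10}:3  {5,6,8,9,10}:3  {5,7,8,9,10}:3  {6,7,8,9,10}:6
  |U|=6: {0,1,6,7,9,10}:4  {0,1,6,8,9,10}:4  {1,4,6,7,9,10}:6  {1,5,6,8,9,10}:6  {1,6,7,8,9,10}:12  {2,4,6,7,9,10}:4  {2,4,7,8,9,10}:4  {3,5,6,8,9,10}:4  {3,5,7,8,9,10}:4  {4,5,7,8,9,10}:6  {4,6,7,8,9,10}:12  {5,6,7,8,9,10}:12
  |U|=7: {0,1,4,6,7,9,10}:10  {0,1,5,6,8,9,10}:10  {0,1,6,7,8,9,10}:20  {1,2,4,6,7,9,10}:10  {1,3,5,6,8,9,10}:10  {1,4,6,7,8,9,10}:30  {1,5,6,7,8,9,10}:30  {2,4,5,7,8,9,10}:10  {2,4,6,7,8,9,10}:20  {3,4,5,7,8,9,10}:10  {3,5,6,7,8,9,10}:20  {4,5,6,7,8,9,10}:30
  |U|=8: {0,1,2,4,6,7,9,10}:20  {0,1,3,5,6,8,9,10}:20  {0,1,4,6,7,8,9,10}:60  {0,1,5,6,7,8,9,10}:60  {1,2,4,6,7,8,9,10}:60  {1,3,5,6,7,8,9,10}:60  {1,4,5,6,7,8,9,10}:90  {2,3,4,5,7,8,9,10}:20  {2,4,5,6,7,8,9,10}:60  {3,4,5,6,7,8,9,10}:60
  |U|=9: {0,1,2,4,6,7,8,9,10}:140  {0,1,3,5,6,7,8,9,10}:140  {0,1,4,5,6,7,8,9,10}:210  {1,2,4,5,6,7,8,9,10}:210  {1,3,4,5,6,7,8,9,10}:210  {2,3,4,5,6,7,8,9,10}:140
  start at 0(t): 560
  start at 2(u): 560
  start at 3(r): 560
sum over floor = 1680

1680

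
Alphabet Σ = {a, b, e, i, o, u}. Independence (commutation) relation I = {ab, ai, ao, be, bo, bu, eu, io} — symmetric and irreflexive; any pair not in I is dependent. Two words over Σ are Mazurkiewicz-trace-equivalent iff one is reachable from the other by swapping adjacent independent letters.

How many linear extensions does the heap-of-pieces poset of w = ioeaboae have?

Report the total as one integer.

39

#0=i has no predecessor
#1=o has no predecessor
#2=e depends on [0:i, 1:o]
#3=a depends on [2:e]
#4=b depends on [0:i]
#5=o depends on [2:e]
#6=a depends on [3:a]
#7=e depends on [5:o, 6:a]
sources: [0:i, 1:o]
N(rest) = Σ N(rest − s) over sources s of rest; N(one piece) = 1:
  size 1 → [4]=1  [7]=1
  size 2 → [4,7]=2  [5,7]=1  [6,7]=1
  size 3 → [3,6,7]=1  [4,5,7]=3  [4,6,7]=3  [5,6,7]=2
  size 4 → [3,4,6,7]=4  [3,5,6,7]=3  [4,5,6,7]=8
  size 5 → [2,3,5,6,7]=3  [3,4,5,6,7]=15
  size 6 → [1,2,3,5,6,7]=3  [2,3,4,5,6,7]=18
  first=0(i) contributes 21
  first=1(o) contributes 18
|[w]| = 39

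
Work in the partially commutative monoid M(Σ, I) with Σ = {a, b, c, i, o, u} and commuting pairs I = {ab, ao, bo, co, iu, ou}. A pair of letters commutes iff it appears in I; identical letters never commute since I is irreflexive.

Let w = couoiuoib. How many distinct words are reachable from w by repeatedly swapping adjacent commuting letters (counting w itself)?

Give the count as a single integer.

#0=c has no predecessor
#1=o has no predecessor
#2=u depends on [0:c]
#3=o depends on [1:o]
#4=i depends on [0:c, 3:o]
#5=u depends on [2:u]
#6=o depends on [4:i]
#7=i depends on [6:o]
#8=b depends on [5:u, 7:i]
sources: [0:c, 1:o]
N(rest) = Σ N(rest − s) over sources s of rest; N(one piece) = 1:
  size 1 → [8]=1
  size 2 → [5,8]=1  [7,8]=1
  size 3 → [2,5,8]=1  [5,7,8]=2  [6,7,8]=1
  size 4 → [2,5,7,8]=3  [4,6,7,8]=1  [5,6,7,8]=3
  size 5 → [2,5,6,7,8]=6  [3,4,6,7,8]=1  [4,5,6,7,8]=4
  size 6 → [1,3,4,6,7,8]=1  [2,4,5,6,7,8]=10  [3,4,5,6,7,8]=5
  size 7 → [0,2,4,5,6,7,8]=10  [1,3,4,5,6,7,8]=6  [2,3,4,5,6,7,8]=15
  first=0(c) contributes 21
  first=1(o) contributes 25
|[w]| = 46

46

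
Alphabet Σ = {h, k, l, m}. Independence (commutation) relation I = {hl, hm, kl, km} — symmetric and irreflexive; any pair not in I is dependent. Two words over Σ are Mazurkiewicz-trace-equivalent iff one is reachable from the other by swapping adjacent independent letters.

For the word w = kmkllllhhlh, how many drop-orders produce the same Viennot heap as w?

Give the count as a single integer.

462

0(k) covers ∅
1(m) covers ∅
2(k) covers 0:k
3(l) covers 1:m
4(l) covers 3:l
5(l) covers 4:l
6(l) covers 5:l
7(h) covers 2:k
8(h) covers 7:h
9(l) covers 6:l
10(h) covers 8:h
floor of heap: 0:k, 1:m
completions by unplaced set U, small U first (add the entries for U minus each lowest piece of U):
  |U|=1: {9}:1  {10}:1
  |U|=2: {6,9}:1  {8,10}:1  {9,10}:2
  |U|=3: {5,6,9}:1  {6,9,10}:3  {7,8,10}:1  {8,9,10}:3
  |U|=4: {2,7,8,10}:1  {4,5,6,9}:1  {5,6,9,10}:4  {6,8,9,10}:6  {7,8,9,10}:4
  |U|=5: {0,2,7,8,10}:1  {2,7,8,9,10}:5  {3,4,5,6,9}:1  {4,5,6,9,10}:5  {5,6,8,9,10}:10  {6,7,8,9,10}:10
  |U|=6: {0,2,7,8,9,10}:6  {1,3,4,5,6,9}:1  {2,6,7,8,9,10}:15  {3,4,5,6,9,10}:6  {4,5,6,8,9,10}:15  {5,6,7,8,9,10}:20
  |U|=7: {0,2,6,7,8,9,10}:21  {1,3,4,5,6,9,10}:7  {2,5,6,7,8,9,10}:35  {3,4,5,6,8,9,10}:21  {4,5,6,7,8,9,10}:35
  |U|=8: {0,2,5,6,7,8,9,10}:56  {1,3,4,5,6,8,9,10}:28  {2,4,5,6,7,8,9,10}:70  {3,4,5,6,7,8,9,10}:56
  |U|=9: {0,2,4,5,6,7,8,9,10}:126  {1,3,4,5,6,7,8,9,10}:84  {2,3,4,5,6,7,8,9,10}:126
  start at 0(k): 210
  start at 1(m): 252
sum over floor = 462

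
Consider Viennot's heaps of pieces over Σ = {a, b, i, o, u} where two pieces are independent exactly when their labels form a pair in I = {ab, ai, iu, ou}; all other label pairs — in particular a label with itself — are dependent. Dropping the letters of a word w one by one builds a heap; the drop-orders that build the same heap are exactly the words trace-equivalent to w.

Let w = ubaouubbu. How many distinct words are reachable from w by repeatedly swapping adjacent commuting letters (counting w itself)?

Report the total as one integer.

drop 0:u onto floor
drop 1:b onto {0:u}
drop 2:a onto {0:u}
drop 3:o onto {1:b, 2:a}
drop 4:u onto {1:b, 2:a}
drop 5:u onto {4:u}
drop 6:b onto {3:o, 5:u}
drop 7:b onto {6:b}
drop 8:u onto {7:b}
ground layer = {0:u}
drop-orders for the pieces not yet dropped (sum over which currently-grounded one goes next):
  1 to go: {8} 1
  2 to go: {7,8} 1
  3 to go: {6,7,8} 1
  4 to go: {3,6,7,8} 1  {5,6,7,8} 1
  5 to go: {3,5,6,7,8} 2  {4,5,6,7,8} 1
  6 to go: {3,4,5,6,7,8} 3
  7 to go: {1,3,4,5,6,7,8} 3  {2,3,4,5,6,7,8} 3
  if 0:u drops first: 6 orders

6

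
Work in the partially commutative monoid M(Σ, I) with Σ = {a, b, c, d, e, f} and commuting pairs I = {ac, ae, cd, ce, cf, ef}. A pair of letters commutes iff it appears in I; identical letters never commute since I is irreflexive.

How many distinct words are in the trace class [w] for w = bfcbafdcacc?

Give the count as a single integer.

70

drop 0:b onto floor
drop 1:f onto {0:b}
drop 2:c onto {0:b}
drop 3:b onto {1:f, 2:c}
drop 4:a onto {3:b}
drop 5:f onto {4:a}
drop 6:d onto {5:f}
drop 7:c onto {3:b}
drop 8:a onto {6:d}
drop 9:c onto {7:c}
drop 10:c onto {9:c}
ground layer = {0:b}
drop-orders for the pieces not yet dropped (sum over which currently-grounded one goes next):
  1 to go: {8} 1  {10} 1
  2 to go: {6,8} 1  {8,10} 2  {9,10} 1
  3 to go: {5,6,8} 1  {6,8,10} 3  {7,9,10} 1  {8,9,10} 3
  4 to go: {4,5,6,8} 1  {5,6,8,10} 4  {6,8,9,10} 6  {7,8,9,10} 4
  5 to go: {4,5,6,8,10} 5  {5,6,8,9,10} 10  {6,7,8,9,10} 10
  6 to go: {4,5,6,8,9,10} 15  {5,6,7,8,9,10} 20
  7 to go: {4,5,6,7,8,9,10} 35
  8 to go: {3,4,5,6,7,8,9,10} 35
  9 to go: {1,3,4,5,6,7,8,9,10} 35  {2,3,4,5,6,7,8,9,10} 35
  if 0:b drops first: 70 orders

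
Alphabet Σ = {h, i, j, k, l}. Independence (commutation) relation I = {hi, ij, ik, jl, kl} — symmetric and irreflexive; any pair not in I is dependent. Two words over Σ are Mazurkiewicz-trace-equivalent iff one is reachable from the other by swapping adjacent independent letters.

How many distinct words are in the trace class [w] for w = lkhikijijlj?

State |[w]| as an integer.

#0=l has no predecessor
#1=k has no predecessor
#2=h depends on [0:l, 1:k]
#3=i depends on [0:l]
#4=k depends on [2:h]
#5=i depends on [3:i]
#6=j depends on [4:k]
#7=i depends on [5:i]
#8=j depends on [6:j]
#9=l depends on [2:h, 7:i]
#10=j depends on [8:j]
sources: [0:l, 1:k]
N(rest) = Σ N(rest − s) over sources s of rest; N(one piece) = 1:
  size 1 → [9]=1  [10]=1
  size 2 → [7,9]=1  [8,10]=1  [9,10]=2
  size 3 → [5,7,9]=1  [6,8,10]=1  [7,9,10]=3  [8,9,10]=3
  size 4 → [3,5,7,9]=1  [4,6,8,10]=1  [5,7,9,10]=4  [6,8,9,10]=4  [7,8,9,10]=6
  size 5 → [3,5,7,9,10]=5  [4,6,8,9,10]=5  [5,7,8,9,10]=10  [6,7,8,9,10]=10
  size 6 → [2,4,6,8,9,10]=5  [3,5,7,8,9,10]=15  [4,6,7,8,9,10]=15  [5,6,7,8,9,10]=20
  size 7 → [1,2,4,6,8,9,10]=5  [2,4,6,7,8,9,10]=20  [3,5,6,7,8,9,10]=35  [4,5,6,7,8,9,10]=35
  size 8 → [1,2,4,6,7,8,9,10]=25  [2,4,5,6,7,8,9,10]=55  [3,4,5,6,7,8,9,10]=70
  size 9 → [1,2,4,5,6,7,8,9,10]=80  [2,3,4,5,6,7,8,9,10]=125
  first=0(l) contributes 205
  first=1(k) contributes 125
|[w]| = 330

330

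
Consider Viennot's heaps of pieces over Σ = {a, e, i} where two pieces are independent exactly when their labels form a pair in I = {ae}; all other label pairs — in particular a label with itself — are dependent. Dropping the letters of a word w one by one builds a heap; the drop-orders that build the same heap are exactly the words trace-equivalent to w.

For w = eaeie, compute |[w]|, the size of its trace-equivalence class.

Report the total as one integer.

piece 0:e — minimal
piece 1:a — minimal
piece 2:e rests on {0:e}
piece 3:i rests on {1:a, 2:e}
piece 4:e rests on {3:i}
minimal pieces: {0:e, 1:a}
ways to finish when only these pieces remain (= sum over removing one remaining piece with nothing left below it):
  1 left: {4}→1
  2 left: {3,4}→1
  3 left: {1,3,4}→1  {2,3,4}→1
  placing 0:e first → 2 extensions
  placing 1:a first → 1 extensions
total linear extensions = 3

3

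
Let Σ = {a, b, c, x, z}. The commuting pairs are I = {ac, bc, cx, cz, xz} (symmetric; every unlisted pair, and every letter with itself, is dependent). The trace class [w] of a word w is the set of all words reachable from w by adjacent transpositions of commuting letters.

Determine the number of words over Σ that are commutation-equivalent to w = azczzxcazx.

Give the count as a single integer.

drop 0:a onto floor
drop 1:z onto {0:a}
drop 2:c onto floor
drop 3:z onto {1:z}
drop 4:z onto {3:z}
drop 5:x onto {0:a}
drop 6:c onto {2:c}
drop 7:a onto {4:z, 5:x}
drop 8:z onto {7:a}
drop 9:x onto {7:a}
ground layer = {0:a, 2:c}
drop-orders for the pieces not yet dropped (sum over which currently-grounded one goes next):
  1 to go: {6} 1  {8} 1  {9} 1
  2 to go: {2,6} 1  {6,8} 2  {6,9} 2  {8,9} 2
  3 to go: {2,6,8} 3  {2,6,9} 3  {6,8,9} 6  {7,8,9} 2
  4 to go: {2,6,8,9} 12  {4,7,8,9} 2  {5,7,8,9} 2  {6,7,8,9} 8
  5 to go: {2,6,7,8,9} 20  {3,4,7,8,9} 2  {4,5,7,8,9} 4  {4,6,7,8,9} 10  {5,6,7,8,9} 10
  6 to go: {1,3,4,7,8,9} 2  {2,4,6,7,8,9} 30  {2,5,6,7,8,9} 30  {3,4,5,7,8,9} 6  {3,4,6,7,8,9} 12  {4,5,6,7,8,9} 24
  7 to go: {1,3,4,5,7,8,9} 8  {1,3,4,6,7,8,9} 14  {2,3,4,6,7,8,9} 42  {2,4,5,6,7,8,9} 84  {3,4,5,6,7,8,9} 42
  8 to go: {0,1,3,4,5,7,8,9} 8  {1,2,3,4,6,7,8,9} 56  {1,3,4,5,6,7,8,9} 64  {2,3,4,5,6,7,8,9} 168
  if 0:a drops first: 288 orders
  if 2:c drops first: 72 orders
heap linearizations: 360

360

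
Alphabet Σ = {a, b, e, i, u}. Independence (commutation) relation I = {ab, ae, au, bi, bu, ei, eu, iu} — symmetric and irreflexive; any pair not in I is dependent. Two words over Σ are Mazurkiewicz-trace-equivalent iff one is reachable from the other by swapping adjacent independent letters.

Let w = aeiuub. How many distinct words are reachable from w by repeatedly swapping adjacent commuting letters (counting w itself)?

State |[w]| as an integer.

#0=a has no predecessor
#1=e has no predecessor
#2=i depends on [0:a]
#3=u has no predecessor
#4=u depends on [3:u]
#5=b depends on [1:e]
sources: [0:a, 1:e, 3:u]
N(rest) = Σ N(rest − s) over sources s of rest; N(one piece) = 1:
  size 1 → [2]=1  [4]=1  [5]=1
  size 2 → [0,2]=1  [1,5]=1  [2,4]=2  [2,5]=2  [3,4]=1  [4,5]=2
  size 3 → [0,2,4]=3  [0,2,5]=3  [1,2,5]=3  [1,4,5]=3  [2,3,4]=3  [2,4,5]=6  [3,4,5]=3
  size 4 → [0,1,2,5]=6  [0,2,3,4]=6  [0,2,4,5]=12  [1,2,4,5]=12  [1,3,4,5]=6  [2,3,4,5]=12
  first=0(a) contributes 30
  first=1(e) contributes 30
  first=3(u) contributes 30
|[w]| = 90

90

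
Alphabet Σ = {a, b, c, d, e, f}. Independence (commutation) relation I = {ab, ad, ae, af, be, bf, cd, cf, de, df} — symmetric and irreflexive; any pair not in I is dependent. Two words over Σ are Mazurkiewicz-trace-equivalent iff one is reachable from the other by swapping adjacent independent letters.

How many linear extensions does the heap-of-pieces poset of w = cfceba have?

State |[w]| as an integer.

24

#0=c has no predecessor
#1=f has no predecessor
#2=c depends on [0:c]
#3=e depends on [1:f, 2:c]
#4=b depends on [2:c]
#5=a depends on [2:c]
sources: [0:c, 1:f]
N(rest) = Σ N(rest − s) over sources s of rest; N(one piece) = 1:
  size 1 → [3]=1  [4]=1  [5]=1
  size 2 → [1,3]=1  [3,4]=2  [3,5]=2  [4,5]=2
  size 3 → [1,3,4]=3  [1,3,5]=3  [3,4,5]=6
  size 4 → [1,3,4,5]=12  [2,3,4,5]=6
  first=0(c) contributes 18
  first=1(f) contributes 6
|[w]| = 24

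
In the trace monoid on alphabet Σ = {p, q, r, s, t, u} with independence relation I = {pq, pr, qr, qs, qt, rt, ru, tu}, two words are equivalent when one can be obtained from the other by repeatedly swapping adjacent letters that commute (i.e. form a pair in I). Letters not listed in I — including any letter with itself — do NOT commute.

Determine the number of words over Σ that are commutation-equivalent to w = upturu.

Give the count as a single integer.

#0=u has no predecessor
#1=p depends on [0:u]
#2=t depends on [1:p]
#3=u depends on [1:p]
#4=r has no predecessor
#5=u depends on [3:u]
sources: [0:u, 4:r]
N(rest) = Σ N(rest − s) over sources s of rest; N(one piece) = 1:
  size 1 → [2]=1  [4]=1  [5]=1
  size 2 → [2,4]=2  [2,5]=2  [3,5]=1  [4,5]=2
  size 3 → [2,3,5]=3  [2,4,5]=6  [3,4,5]=3
  size 4 → [1,2,3,5]=3  [2,3,4,5]=12
  first=0(u) contributes 15
  first=4(r) contributes 3
|[w]| = 18

18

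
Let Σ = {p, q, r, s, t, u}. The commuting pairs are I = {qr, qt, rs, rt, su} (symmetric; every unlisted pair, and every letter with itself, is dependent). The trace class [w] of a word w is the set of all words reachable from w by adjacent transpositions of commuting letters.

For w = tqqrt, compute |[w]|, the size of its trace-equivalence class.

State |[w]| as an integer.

30

drop 0:t onto floor
drop 1:q onto floor
drop 2:q onto {1:q}
drop 3:r onto floor
drop 4:t onto {0:t}
ground layer = {0:t, 1:q, 3:r}
drop-orders for the pieces not yet dropped (sum over which currently-grounded one goes next):
  1 to go: {2} 1  {3} 1  {4} 1
  2 to go: {0,4} 1  {1,2} 1  {2,3} 2  {2,4} 2  {3,4} 2
  3 to go: {0,2,4} 3  {0,3,4} 3  {1,2,3} 3  {1,2,4} 3  {2,3,4} 6
  if 0:t drops first: 12 orders
  if 1:q drops first: 12 orders
  if 3:r drops first: 6 orders
heap linearizations: 30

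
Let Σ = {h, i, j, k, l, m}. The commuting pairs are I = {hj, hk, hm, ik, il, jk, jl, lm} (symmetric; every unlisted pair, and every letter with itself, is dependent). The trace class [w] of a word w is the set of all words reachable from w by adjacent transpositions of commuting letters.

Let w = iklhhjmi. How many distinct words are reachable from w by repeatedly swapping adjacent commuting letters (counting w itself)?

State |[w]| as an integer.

0(i) covers ∅
1(k) covers ∅
2(l) covers 1:k
3(h) covers 0:i, 2:l
4(h) covers 3:h
5(j) covers 0:i
6(m) covers 1:k, 5:j
7(i) covers 4:h, 6:m
floor of heap: 0:i, 1:k
completions by unplaced set U, small U first (add the entries for U minus each lowest piece of U):
  |U|=1: {7}:1
  |U|=2: {4,7}:1  {6,7}:1
  |U|=3: {3,4,7}:1  {4,6,7}:2  {5,6,7}:1
  |U|=4: {2,3,4,7}:1  {3,4,6,7}:3  {4,5,6,7}:3
  |U|=5: {2,3,4,6,7}:4  {3,4,5,6,7}:6
  |U|=6: {0,3,4,5,6,7}:6  {1,2,3,4,6,7}:4  {2,3,4,5,6,7}:10
  start at 0(i): 14
  start at 1(k): 16
sum over floor = 30

30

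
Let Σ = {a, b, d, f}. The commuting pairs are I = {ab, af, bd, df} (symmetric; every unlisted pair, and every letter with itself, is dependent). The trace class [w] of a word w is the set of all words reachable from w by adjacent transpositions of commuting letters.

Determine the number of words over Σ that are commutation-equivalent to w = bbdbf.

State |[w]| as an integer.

drop 0:b onto floor
drop 1:b onto {0:b}
drop 2:d onto floor
drop 3:b onto {1:b}
drop 4:f onto {3:b}
ground layer = {0:b, 2:d}
drop-orders for the pieces not yet dropped (sum over which currently-grounded one goes next):
  1 to go: {2} 1  {4} 1
  2 to go: {2,4} 2  {3,4} 1
  3 to go: {1,3,4} 1  {2,3,4} 3
  if 0:b drops first: 4 orders
  if 2:d drops first: 1 orders
heap linearizations: 5

5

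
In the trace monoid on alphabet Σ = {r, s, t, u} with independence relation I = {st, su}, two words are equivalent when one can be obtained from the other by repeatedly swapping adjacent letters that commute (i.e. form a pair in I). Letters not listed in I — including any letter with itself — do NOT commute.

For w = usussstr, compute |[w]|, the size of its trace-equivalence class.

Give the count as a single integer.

35

#0=u has no predecessor
#1=s has no predecessor
#2=u depends on [0:u]
#3=s depends on [1:s]
#4=s depends on [3:s]
#5=s depends on [4:s]
#6=t depends on [2:u]
#7=r depends on [5:s, 6:t]
sources: [0:u, 1:s]
N(rest) = Σ N(rest − s) over sources s of rest; N(one piece) = 1:
  size 1 → [7]=1
  size 2 → [5,7]=1  [6,7]=1
  size 3 → [2,6,7]=1  [4,5,7]=1  [5,6,7]=2
  size 4 → [0,2,6,7]=1  [2,5,6,7]=3  [3,4,5,7]=1  [4,5,6,7]=3
  size 5 → [0,2,5,6,7]=4  [1,3,4,5,7]=1  [2,4,5,6,7]=6  [3,4,5,6,7]=4
  size 6 → [0,2,4,5,6,7]=10  [1,3,4,5,6,7]=5  [2,3,4,5,6,7]=10
  first=0(u) contributes 15
  first=1(s) contributes 20
|[w]| = 35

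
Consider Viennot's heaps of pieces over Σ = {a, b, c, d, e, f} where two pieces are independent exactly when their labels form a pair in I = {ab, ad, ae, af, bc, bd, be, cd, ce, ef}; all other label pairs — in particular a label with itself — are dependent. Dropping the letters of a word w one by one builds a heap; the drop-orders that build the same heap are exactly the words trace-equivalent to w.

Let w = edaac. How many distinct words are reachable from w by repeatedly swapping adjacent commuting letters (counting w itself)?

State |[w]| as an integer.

10

piece 0:e — minimal
piece 1:d rests on {0:e}
piece 2:a — minimal
piece 3:a rests on {2:a}
piece 4:c rests on {3:a}
minimal pieces: {0:e, 2:a}
ways to finish when only these pieces remain (= sum over removing one remaining piece with nothing left below it):
  1 left: {1}→1  {4}→1
  2 left: {0,1}→1  {1,4}→2  {3,4}→1
  3 left: {0,1,4}→3  {1,3,4}→3  {2,3,4}→1
  placing 0:e first → 4 extensions
  placing 2:a first → 6 extensions
total linear extensions = 10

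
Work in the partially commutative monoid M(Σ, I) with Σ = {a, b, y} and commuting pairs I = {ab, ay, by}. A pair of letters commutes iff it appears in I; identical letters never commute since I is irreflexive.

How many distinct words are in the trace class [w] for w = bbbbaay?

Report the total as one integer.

0(b) covers ∅
1(b) covers 0:b
2(b) covers 1:b
3(b) covers 2:b
4(a) covers ∅
5(a) covers 4:a
6(y) covers ∅
floor of heap: 0:b, 4:a, 6:y
completions by unplaced set U, small U first (add the entries for U minus each lowest piece of U):
  |U|=1: {3}:1  {5}:1  {6}:1
  |U|=2: {2,3}:1  {3,5}:2  {3,6}:2  {4,5}:1  {5,6}:2
  |U|=3: {1,2,3}:1  {2,3,5}:3  {2,3,6}:3  {3,4,5}:3  {3,5,6}:6  {4,5,6}:3
  |U|=4: {0,1,2,3}:1  {1,2,3,5}:4  {1,2,3,6}:4  {2,3,4,5}:6  {2,3,5,6}:12  {3,4,5,6}:12
  |U|=5: {0,1,2,3,5}:5  {0,1,2,3,6}:5  {1,2,3,4,5}:10  {1,2,3,5,6}:20  {2,3,4,5,6}:30
  start at 0(b): 60
  start at 4(a): 30
  start at 6(y): 15
sum over floor = 105

105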